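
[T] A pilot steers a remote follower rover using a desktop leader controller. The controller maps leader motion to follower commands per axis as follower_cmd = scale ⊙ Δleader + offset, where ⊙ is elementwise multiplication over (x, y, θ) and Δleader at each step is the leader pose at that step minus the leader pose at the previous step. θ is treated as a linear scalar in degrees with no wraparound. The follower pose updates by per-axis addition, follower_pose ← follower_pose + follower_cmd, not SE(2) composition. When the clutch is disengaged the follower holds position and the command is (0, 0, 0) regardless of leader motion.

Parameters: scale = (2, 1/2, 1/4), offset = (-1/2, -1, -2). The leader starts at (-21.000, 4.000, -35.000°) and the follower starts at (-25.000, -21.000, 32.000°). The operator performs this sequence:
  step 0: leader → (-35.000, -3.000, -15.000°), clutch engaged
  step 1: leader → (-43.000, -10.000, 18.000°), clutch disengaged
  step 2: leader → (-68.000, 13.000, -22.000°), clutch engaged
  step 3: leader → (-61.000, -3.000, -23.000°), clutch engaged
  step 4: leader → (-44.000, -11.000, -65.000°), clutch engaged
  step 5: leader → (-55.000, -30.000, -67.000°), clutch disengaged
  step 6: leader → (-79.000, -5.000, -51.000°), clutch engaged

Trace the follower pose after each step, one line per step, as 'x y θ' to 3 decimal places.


-53.500 -25.500 35.000
-53.500 -25.500 35.000
-104.000 -15.000 23.000
-90.500 -24.000 20.750
-57.000 -29.000 8.250
-57.000 -29.000 8.250
-105.500 -17.500 10.250

step 0: Δleader=(-14.000, -7.000, 20.000°), engaged; cmd=(-28.500, -4.500, 3.000°) → follower=(-53.500, -25.500, 35.000°)
step 1: Δleader=(-8.000, -7.000, 33.000°), disengaged; cmd=(0,0,0) → follower holds at (-53.500, -25.500, 35.000°)
step 2: Δleader=(-25.000, 23.000, -40.000°), engaged; cmd=(-50.500, 10.500, -12.000°) → follower=(-104.000, -15.000, 23.000°)
step 3: Δleader=(7.000, -16.000, -1.000°), engaged; cmd=(13.500, -9.000, -2.250°) → follower=(-90.500, -24.000, 20.750°)
step 4: Δleader=(17.000, -8.000, -42.000°), engaged; cmd=(33.500, -5.000, -12.500°) → follower=(-57.000, -29.000, 8.250°)
step 5: Δleader=(-11.000, -19.000, -2.000°), disengaged; cmd=(0,0,0) → follower holds at (-57.000, -29.000, 8.250°)
step 6: Δleader=(-24.000, 25.000, 16.000°), engaged; cmd=(-48.500, 11.500, 2.000°) → follower=(-105.500, -17.500, 10.250°)


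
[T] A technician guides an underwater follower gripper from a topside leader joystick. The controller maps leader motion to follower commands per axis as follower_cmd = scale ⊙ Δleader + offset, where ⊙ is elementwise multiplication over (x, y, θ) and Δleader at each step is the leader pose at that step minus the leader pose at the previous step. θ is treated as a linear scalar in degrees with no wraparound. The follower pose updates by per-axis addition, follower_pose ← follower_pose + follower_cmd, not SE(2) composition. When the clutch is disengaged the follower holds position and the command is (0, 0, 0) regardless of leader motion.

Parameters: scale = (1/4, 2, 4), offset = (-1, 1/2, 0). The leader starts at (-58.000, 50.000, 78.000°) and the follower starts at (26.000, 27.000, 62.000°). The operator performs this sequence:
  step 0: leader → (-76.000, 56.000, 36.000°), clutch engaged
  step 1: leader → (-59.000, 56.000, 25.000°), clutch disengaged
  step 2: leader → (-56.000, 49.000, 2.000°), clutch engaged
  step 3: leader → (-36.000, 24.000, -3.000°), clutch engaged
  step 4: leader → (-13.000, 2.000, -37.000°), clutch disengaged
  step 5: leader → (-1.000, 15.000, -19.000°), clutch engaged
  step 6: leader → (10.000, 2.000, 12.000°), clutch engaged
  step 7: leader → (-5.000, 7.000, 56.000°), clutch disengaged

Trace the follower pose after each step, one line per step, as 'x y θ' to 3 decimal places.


20.500 39.500 -106.000
20.500 39.500 -106.000
20.250 26.000 -198.000
24.250 -23.500 -218.000
24.250 -23.500 -218.000
26.250 3.000 -146.000
28.000 -22.500 -22.000
28.000 -22.500 -22.000

step 0: Δleader=(-18.000, 6.000, -42.000°), engaged; cmd=(-5.500, 12.500, -168.000°) → follower=(20.500, 39.500, -106.000°)
step 1: Δleader=(17.000, 0.000, -11.000°), disengaged; cmd=(0,0,0) → follower holds at (20.500, 39.500, -106.000°)
step 2: Δleader=(3.000, -7.000, -23.000°), engaged; cmd=(-0.250, -13.500, -92.000°) → follower=(20.250, 26.000, -198.000°)
step 3: Δleader=(20.000, -25.000, -5.000°), engaged; cmd=(4.000, -49.500, -20.000°) → follower=(24.250, -23.500, -218.000°)
step 4: Δleader=(23.000, -22.000, -34.000°), disengaged; cmd=(0,0,0) → follower holds at (24.250, -23.500, -218.000°)
step 5: Δleader=(12.000, 13.000, 18.000°), engaged; cmd=(2.000, 26.500, 72.000°) → follower=(26.250, 3.000, -146.000°)
step 6: Δleader=(11.000, -13.000, 31.000°), engaged; cmd=(1.750, -25.500, 124.000°) → follower=(28.000, -22.500, -22.000°)
step 7: Δleader=(-15.000, 5.000, 44.000°), disengaged; cmd=(0,0,0) → follower holds at (28.000, -22.500, -22.000°)


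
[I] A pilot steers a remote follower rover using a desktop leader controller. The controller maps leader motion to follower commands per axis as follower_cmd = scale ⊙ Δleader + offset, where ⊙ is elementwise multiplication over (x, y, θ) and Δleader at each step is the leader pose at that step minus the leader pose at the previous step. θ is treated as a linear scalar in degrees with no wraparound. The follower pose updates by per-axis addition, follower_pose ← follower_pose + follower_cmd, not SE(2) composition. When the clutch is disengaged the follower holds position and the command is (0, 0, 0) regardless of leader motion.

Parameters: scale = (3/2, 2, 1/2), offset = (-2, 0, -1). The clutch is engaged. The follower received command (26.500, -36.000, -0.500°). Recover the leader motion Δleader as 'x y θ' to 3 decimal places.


19.000 -18.000 1.000

axis x: (26.500 − -2) / (3/2) = 19.000
axis y: (-36.000 − 0) / (2) = -18.000
axis θ: (-0.500 − -1) / (1/2) = 1.000


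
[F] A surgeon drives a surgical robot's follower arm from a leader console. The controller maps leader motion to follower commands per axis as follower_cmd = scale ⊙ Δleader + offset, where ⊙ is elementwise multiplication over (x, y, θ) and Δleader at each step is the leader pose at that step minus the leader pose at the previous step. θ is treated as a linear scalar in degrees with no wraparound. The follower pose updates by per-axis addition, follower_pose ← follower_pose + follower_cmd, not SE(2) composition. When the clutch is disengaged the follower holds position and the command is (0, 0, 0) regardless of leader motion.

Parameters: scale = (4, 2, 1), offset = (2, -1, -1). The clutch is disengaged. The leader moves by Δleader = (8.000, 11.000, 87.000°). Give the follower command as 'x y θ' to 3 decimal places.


0.000 0.000 0.000

clutch disengaged → follower holds; cmd = (0, 0, 0)


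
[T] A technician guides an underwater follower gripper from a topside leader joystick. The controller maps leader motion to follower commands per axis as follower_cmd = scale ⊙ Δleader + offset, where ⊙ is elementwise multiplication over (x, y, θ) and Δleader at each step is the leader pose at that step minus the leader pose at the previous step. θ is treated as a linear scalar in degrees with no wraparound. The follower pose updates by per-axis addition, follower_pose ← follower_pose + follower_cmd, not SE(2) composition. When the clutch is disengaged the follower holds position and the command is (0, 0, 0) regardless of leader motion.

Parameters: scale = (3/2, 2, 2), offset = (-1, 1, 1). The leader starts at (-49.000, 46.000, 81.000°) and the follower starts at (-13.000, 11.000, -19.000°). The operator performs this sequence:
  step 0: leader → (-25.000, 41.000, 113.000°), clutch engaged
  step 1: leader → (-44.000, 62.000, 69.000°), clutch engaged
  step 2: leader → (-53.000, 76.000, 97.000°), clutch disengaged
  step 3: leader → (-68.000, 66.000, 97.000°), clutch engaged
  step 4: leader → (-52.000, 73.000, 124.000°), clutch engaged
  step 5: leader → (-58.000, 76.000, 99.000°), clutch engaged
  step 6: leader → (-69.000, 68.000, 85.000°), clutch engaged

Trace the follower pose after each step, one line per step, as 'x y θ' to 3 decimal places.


step 0: Δleader=(24.000, -5.000, 32.000°), engaged; cmd=(35.000, -9.000, 65.000°) → follower=(22.000, 2.000, 46.000°)
step 1: Δleader=(-19.000, 21.000, -44.000°), engaged; cmd=(-29.500, 43.000, -87.000°) → follower=(-7.500, 45.000, -41.000°)
step 2: Δleader=(-9.000, 14.000, 28.000°), disengaged; cmd=(0,0,0) → follower holds at (-7.500, 45.000, -41.000°)
step 3: Δleader=(-15.000, -10.000, 0.000°), engaged; cmd=(-23.500, -19.000, 1.000°) → follower=(-31.000, 26.000, -40.000°)
step 4: Δleader=(16.000, 7.000, 27.000°), engaged; cmd=(23.000, 15.000, 55.000°) → follower=(-8.000, 41.000, 15.000°)
step 5: Δleader=(-6.000, 3.000, -25.000°), engaged; cmd=(-10.000, 7.000, -49.000°) → follower=(-18.000, 48.000, -34.000°)
step 6: Δleader=(-11.000, -8.000, -14.000°), engaged; cmd=(-17.500, -15.000, -27.000°) → follower=(-35.500, 33.000, -61.000°)

22.000 2.000 46.000
-7.500 45.000 -41.000
-7.500 45.000 -41.000
-31.000 26.000 -40.000
-8.000 41.000 15.000
-18.000 48.000 -34.000
-35.500 33.000 -61.000


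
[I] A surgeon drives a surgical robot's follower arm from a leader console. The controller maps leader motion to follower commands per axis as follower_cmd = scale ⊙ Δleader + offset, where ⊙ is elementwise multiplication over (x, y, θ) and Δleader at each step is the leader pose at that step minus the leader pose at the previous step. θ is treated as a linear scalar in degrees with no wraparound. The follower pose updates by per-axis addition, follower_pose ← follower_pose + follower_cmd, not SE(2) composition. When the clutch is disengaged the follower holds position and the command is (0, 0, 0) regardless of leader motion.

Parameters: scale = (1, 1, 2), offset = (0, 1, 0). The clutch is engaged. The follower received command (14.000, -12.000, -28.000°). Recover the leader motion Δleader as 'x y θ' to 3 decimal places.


14.000 -13.000 -14.000

axis x: (14.000 − 0) / (1) = 14.000
axis y: (-12.000 − 1) / (1) = -13.000
axis θ: (-28.000 − 0) / (2) = -14.000


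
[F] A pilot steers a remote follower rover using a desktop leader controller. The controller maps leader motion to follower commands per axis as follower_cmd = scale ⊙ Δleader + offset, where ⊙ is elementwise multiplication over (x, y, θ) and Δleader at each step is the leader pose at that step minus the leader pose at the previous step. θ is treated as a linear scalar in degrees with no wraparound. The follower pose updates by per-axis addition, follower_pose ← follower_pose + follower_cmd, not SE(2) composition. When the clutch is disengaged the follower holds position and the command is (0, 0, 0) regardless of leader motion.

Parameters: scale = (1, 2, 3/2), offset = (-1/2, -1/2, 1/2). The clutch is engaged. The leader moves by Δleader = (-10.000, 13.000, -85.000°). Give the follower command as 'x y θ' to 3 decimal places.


-10.500 25.500 -127.000

axis x: 1·-10.000 + -1/2 = -10.500
axis y: 2·13.000 + -1/2 = 25.500
axis θ: 3/2·-85.000 + 1/2 = -127.000


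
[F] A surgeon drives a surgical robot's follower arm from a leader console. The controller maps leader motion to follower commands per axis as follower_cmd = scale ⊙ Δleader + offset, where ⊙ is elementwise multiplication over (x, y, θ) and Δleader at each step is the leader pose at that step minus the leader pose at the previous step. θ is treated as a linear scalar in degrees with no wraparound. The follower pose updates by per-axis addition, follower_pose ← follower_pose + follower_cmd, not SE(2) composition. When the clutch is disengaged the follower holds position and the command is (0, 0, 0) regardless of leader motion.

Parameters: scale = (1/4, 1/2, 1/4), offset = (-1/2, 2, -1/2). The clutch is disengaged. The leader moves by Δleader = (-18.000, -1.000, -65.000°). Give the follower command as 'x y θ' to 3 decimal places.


0.000 0.000 0.000

clutch disengaged → follower holds; cmd = (0, 0, 0)


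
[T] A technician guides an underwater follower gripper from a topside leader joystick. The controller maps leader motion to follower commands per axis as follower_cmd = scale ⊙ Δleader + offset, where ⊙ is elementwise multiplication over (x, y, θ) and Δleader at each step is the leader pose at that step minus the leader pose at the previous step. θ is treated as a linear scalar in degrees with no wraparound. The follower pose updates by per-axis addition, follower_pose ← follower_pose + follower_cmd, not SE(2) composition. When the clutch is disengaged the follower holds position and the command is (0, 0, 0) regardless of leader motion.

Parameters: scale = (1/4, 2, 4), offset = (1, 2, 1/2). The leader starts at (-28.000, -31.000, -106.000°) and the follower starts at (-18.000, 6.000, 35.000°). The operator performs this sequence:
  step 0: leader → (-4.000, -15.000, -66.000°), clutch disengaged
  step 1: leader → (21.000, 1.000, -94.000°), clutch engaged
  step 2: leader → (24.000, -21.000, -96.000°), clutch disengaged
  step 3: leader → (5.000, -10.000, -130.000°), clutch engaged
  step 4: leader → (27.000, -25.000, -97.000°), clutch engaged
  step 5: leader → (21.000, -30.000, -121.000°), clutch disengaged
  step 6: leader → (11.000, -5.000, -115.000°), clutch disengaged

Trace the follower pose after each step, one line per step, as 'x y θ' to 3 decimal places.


step 0: Δleader=(24.000, 16.000, 40.000°), disengaged; cmd=(0,0,0) → follower holds at (-18.000, 6.000, 35.000°)
step 1: Δleader=(25.000, 16.000, -28.000°), engaged; cmd=(7.250, 34.000, -111.500°) → follower=(-10.750, 40.000, -76.500°)
step 2: Δleader=(3.000, -22.000, -2.000°), disengaged; cmd=(0,0,0) → follower holds at (-10.750, 40.000, -76.500°)
step 3: Δleader=(-19.000, 11.000, -34.000°), engaged; cmd=(-3.750, 24.000, -135.500°) → follower=(-14.500, 64.000, -212.000°)
step 4: Δleader=(22.000, -15.000, 33.000°), engaged; cmd=(6.500, -28.000, 132.500°) → follower=(-8.000, 36.000, -79.500°)
step 5: Δleader=(-6.000, -5.000, -24.000°), disengaged; cmd=(0,0,0) → follower holds at (-8.000, 36.000, -79.500°)
step 6: Δleader=(-10.000, 25.000, 6.000°), disengaged; cmd=(0,0,0) → follower holds at (-8.000, 36.000, -79.500°)

-18.000 6.000 35.000
-10.750 40.000 -76.500
-10.750 40.000 -76.500
-14.500 64.000 -212.000
-8.000 36.000 -79.500
-8.000 36.000 -79.500
-8.000 36.000 -79.500


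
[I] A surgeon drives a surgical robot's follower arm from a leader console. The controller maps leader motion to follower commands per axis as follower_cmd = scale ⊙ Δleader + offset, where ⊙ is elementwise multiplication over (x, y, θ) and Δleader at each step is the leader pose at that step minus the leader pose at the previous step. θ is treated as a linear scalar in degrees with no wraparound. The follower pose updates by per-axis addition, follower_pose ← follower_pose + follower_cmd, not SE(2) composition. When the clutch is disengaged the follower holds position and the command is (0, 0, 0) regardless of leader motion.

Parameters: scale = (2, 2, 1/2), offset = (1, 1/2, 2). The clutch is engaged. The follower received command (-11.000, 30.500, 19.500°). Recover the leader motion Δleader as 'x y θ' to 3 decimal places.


axis x: (-11.000 − 1) / (2) = -6.000
axis y: (30.500 − 1/2) / (2) = 15.000
axis θ: (19.500 − 2) / (1/2) = 35.000

-6.000 15.000 35.000


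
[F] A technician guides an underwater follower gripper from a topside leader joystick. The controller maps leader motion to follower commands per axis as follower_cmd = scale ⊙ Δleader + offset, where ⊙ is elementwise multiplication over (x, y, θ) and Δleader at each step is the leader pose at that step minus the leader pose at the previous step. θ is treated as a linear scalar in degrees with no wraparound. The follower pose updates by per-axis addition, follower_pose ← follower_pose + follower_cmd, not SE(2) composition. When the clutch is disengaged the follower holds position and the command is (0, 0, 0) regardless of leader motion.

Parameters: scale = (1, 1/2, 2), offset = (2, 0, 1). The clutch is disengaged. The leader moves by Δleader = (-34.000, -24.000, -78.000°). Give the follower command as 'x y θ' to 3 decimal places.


clutch disengaged → follower holds; cmd = (0, 0, 0)

0.000 0.000 0.000


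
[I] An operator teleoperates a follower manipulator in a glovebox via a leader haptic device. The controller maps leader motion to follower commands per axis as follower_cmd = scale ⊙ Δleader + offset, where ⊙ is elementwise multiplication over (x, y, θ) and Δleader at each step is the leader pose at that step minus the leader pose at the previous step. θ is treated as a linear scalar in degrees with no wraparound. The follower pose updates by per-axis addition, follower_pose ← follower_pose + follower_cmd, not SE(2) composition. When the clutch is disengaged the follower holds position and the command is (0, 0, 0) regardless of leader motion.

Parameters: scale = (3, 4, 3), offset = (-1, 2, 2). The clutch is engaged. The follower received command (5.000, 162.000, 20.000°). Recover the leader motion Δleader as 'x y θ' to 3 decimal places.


axis x: (5.000 − -1) / (3) = 2.000
axis y: (162.000 − 2) / (4) = 40.000
axis θ: (20.000 − 2) / (3) = 6.000

2.000 40.000 6.000


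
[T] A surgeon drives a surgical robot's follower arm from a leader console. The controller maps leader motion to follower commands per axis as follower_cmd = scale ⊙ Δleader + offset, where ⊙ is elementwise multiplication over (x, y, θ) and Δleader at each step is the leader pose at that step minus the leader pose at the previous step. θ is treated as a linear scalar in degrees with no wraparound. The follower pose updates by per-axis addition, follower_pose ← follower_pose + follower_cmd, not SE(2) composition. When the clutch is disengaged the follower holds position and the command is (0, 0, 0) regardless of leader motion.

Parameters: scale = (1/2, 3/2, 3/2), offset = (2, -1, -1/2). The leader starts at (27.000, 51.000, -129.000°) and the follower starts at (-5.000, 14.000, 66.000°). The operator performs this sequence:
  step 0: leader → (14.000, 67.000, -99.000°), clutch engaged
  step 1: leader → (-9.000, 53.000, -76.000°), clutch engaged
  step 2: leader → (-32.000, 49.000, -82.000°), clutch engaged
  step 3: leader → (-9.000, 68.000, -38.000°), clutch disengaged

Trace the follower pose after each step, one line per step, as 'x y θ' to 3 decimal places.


-9.500 37.000 110.500
-19.000 15.000 144.500
-28.500 8.000 135.000
-28.500 8.000 135.000

step 0: Δleader=(-13.000, 16.000, 30.000°), engaged; cmd=(-4.500, 23.000, 44.500°) → follower=(-9.500, 37.000, 110.500°)
step 1: Δleader=(-23.000, -14.000, 23.000°), engaged; cmd=(-9.500, -22.000, 34.000°) → follower=(-19.000, 15.000, 144.500°)
step 2: Δleader=(-23.000, -4.000, -6.000°), engaged; cmd=(-9.500, -7.000, -9.500°) → follower=(-28.500, 8.000, 135.000°)
step 3: Δleader=(23.000, 19.000, 44.000°), disengaged; cmd=(0,0,0) → follower holds at (-28.500, 8.000, 135.000°)


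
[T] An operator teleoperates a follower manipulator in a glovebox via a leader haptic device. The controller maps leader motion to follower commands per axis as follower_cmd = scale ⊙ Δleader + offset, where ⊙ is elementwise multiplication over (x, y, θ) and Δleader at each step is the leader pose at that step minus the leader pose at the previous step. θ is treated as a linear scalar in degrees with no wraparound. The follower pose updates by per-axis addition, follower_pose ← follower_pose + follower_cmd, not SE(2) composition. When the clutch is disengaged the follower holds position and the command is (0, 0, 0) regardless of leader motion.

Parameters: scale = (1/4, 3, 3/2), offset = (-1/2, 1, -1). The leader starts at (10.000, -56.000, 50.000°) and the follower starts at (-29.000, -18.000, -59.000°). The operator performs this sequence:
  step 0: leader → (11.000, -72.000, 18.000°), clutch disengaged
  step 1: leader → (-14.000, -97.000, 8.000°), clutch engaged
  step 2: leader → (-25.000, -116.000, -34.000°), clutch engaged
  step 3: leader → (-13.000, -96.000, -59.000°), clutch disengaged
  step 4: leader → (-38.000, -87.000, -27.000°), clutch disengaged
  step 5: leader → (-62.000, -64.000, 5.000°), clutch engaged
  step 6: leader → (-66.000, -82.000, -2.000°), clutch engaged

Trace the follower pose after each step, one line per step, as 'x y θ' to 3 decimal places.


step 0: Δleader=(1.000, -16.000, -32.000°), disengaged; cmd=(0,0,0) → follower holds at (-29.000, -18.000, -59.000°)
step 1: Δleader=(-25.000, -25.000, -10.000°), engaged; cmd=(-6.750, -74.000, -16.000°) → follower=(-35.750, -92.000, -75.000°)
step 2: Δleader=(-11.000, -19.000, -42.000°), engaged; cmd=(-3.250, -56.000, -64.000°) → follower=(-39.000, -148.000, -139.000°)
step 3: Δleader=(12.000, 20.000, -25.000°), disengaged; cmd=(0,0,0) → follower holds at (-39.000, -148.000, -139.000°)
step 4: Δleader=(-25.000, 9.000, 32.000°), disengaged; cmd=(0,0,0) → follower holds at (-39.000, -148.000, -139.000°)
step 5: Δleader=(-24.000, 23.000, 32.000°), engaged; cmd=(-6.500, 70.000, 47.000°) → follower=(-45.500, -78.000, -92.000°)
step 6: Δleader=(-4.000, -18.000, -7.000°), engaged; cmd=(-1.500, -53.000, -11.500°) → follower=(-47.000, -131.000, -103.500°)

-29.000 -18.000 -59.000
-35.750 -92.000 -75.000
-39.000 -148.000 -139.000
-39.000 -148.000 -139.000
-39.000 -148.000 -139.000
-45.500 -78.000 -92.000
-47.000 -131.000 -103.500


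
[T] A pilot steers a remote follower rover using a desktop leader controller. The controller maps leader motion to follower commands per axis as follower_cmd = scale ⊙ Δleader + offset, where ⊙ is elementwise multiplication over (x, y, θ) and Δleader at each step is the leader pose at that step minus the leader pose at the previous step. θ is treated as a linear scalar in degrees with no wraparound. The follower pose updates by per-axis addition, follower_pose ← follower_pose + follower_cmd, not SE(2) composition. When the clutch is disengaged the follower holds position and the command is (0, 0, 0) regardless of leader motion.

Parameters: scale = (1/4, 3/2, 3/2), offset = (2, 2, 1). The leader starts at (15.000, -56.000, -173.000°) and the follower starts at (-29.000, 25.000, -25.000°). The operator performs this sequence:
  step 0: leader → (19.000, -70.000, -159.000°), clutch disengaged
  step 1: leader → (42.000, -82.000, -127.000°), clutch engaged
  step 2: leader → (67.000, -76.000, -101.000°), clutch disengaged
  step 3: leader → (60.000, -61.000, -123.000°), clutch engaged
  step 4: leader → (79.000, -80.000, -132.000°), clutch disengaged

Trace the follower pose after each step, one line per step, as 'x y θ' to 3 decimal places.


-29.000 25.000 -25.000
-21.250 9.000 24.000
-21.250 9.000 24.000
-21.000 33.500 -8.000
-21.000 33.500 -8.000

step 0: Δleader=(4.000, -14.000, 14.000°), disengaged; cmd=(0,0,0) → follower holds at (-29.000, 25.000, -25.000°)
step 1: Δleader=(23.000, -12.000, 32.000°), engaged; cmd=(7.750, -16.000, 49.000°) → follower=(-21.250, 9.000, 24.000°)
step 2: Δleader=(25.000, 6.000, 26.000°), disengaged; cmd=(0,0,0) → follower holds at (-21.250, 9.000, 24.000°)
step 3: Δleader=(-7.000, 15.000, -22.000°), engaged; cmd=(0.250, 24.500, -32.000°) → follower=(-21.000, 33.500, -8.000°)
step 4: Δleader=(19.000, -19.000, -9.000°), disengaged; cmd=(0,0,0) → follower holds at (-21.000, 33.500, -8.000°)


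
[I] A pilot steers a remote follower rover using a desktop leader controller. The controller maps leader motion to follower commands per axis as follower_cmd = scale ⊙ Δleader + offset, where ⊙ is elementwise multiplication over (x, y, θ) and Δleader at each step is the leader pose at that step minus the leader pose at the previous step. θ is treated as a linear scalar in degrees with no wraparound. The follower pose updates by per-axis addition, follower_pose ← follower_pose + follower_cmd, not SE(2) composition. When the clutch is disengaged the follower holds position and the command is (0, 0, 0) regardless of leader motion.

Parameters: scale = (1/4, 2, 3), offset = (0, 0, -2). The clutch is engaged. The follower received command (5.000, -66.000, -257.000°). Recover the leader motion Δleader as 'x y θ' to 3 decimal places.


axis x: (5.000 − 0) / (1/4) = 20.000
axis y: (-66.000 − 0) / (2) = -33.000
axis θ: (-257.000 − -2) / (3) = -85.000

20.000 -33.000 -85.000


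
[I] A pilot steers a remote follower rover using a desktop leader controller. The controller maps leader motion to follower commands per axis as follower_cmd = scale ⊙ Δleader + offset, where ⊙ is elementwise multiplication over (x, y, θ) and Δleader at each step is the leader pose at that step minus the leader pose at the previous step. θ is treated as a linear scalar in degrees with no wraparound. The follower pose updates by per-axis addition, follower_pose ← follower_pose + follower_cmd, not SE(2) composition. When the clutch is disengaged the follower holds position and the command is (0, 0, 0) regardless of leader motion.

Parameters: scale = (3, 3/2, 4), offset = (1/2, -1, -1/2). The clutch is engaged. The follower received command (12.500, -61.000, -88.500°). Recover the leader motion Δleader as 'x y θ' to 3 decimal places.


4.000 -40.000 -22.000

axis x: (12.500 − 1/2) / (3) = 4.000
axis y: (-61.000 − -1) / (3/2) = -40.000
axis θ: (-88.500 − -1/2) / (4) = -22.000


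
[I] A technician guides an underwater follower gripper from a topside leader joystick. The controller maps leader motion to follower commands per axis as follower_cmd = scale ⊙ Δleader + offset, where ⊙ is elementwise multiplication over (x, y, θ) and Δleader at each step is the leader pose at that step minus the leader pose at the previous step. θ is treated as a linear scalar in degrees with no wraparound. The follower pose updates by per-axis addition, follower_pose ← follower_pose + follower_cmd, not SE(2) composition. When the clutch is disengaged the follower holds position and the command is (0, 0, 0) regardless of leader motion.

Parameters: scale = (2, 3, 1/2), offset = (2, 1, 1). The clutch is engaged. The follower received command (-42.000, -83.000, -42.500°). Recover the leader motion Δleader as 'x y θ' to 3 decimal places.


axis x: (-42.000 − 2) / (2) = -22.000
axis y: (-83.000 − 1) / (3) = -28.000
axis θ: (-42.500 − 1) / (1/2) = -87.000

-22.000 -28.000 -87.000


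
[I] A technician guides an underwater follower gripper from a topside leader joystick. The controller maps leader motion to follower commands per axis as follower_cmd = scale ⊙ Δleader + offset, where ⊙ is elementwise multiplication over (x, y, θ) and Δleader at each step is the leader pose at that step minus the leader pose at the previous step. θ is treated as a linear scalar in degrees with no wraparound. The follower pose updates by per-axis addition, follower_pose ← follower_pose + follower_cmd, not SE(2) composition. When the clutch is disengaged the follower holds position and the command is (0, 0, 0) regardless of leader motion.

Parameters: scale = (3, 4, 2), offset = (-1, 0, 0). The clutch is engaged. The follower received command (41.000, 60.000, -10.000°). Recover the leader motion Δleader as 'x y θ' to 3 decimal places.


14.000 15.000 -5.000

axis x: (41.000 − -1) / (3) = 14.000
axis y: (60.000 − 0) / (4) = 15.000
axis θ: (-10.000 − 0) / (2) = -5.000


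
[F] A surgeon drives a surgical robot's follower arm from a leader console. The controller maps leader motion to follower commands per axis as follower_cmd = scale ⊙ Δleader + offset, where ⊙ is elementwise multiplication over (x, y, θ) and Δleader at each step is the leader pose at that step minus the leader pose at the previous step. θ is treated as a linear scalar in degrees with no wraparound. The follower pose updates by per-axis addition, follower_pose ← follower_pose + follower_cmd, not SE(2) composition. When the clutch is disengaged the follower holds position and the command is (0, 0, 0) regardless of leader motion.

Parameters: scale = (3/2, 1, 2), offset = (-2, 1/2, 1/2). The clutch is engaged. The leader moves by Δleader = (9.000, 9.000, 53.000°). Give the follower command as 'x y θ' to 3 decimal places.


axis x: 3/2·9.000 + -2 = 11.500
axis y: 1·9.000 + 1/2 = 9.500
axis θ: 2·53.000 + 1/2 = 106.500

11.500 9.500 106.500


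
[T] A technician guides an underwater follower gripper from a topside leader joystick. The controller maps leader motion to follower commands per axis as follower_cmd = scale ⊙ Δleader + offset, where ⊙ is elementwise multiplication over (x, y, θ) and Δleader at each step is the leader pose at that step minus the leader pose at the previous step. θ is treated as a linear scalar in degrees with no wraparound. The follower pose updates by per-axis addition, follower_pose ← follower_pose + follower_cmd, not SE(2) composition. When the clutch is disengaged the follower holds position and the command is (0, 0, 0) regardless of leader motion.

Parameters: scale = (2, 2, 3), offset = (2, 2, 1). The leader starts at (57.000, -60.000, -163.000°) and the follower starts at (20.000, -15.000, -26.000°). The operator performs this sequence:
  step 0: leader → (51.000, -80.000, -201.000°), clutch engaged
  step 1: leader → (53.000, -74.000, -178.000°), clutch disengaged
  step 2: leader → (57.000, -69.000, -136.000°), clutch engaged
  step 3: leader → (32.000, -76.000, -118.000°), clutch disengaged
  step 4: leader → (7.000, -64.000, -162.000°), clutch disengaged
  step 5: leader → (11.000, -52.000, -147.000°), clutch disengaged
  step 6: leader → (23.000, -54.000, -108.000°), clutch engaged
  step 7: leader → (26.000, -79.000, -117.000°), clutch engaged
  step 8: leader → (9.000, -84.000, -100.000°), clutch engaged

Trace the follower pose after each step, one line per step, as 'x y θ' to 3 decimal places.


10.000 -53.000 -139.000
10.000 -53.000 -139.000
20.000 -41.000 -12.000
20.000 -41.000 -12.000
20.000 -41.000 -12.000
20.000 -41.000 -12.000
46.000 -43.000 106.000
54.000 -91.000 80.000
22.000 -99.000 132.000

step 0: Δleader=(-6.000, -20.000, -38.000°), engaged; cmd=(-10.000, -38.000, -113.000°) → follower=(10.000, -53.000, -139.000°)
step 1: Δleader=(2.000, 6.000, 23.000°), disengaged; cmd=(0,0,0) → follower holds at (10.000, -53.000, -139.000°)
step 2: Δleader=(4.000, 5.000, 42.000°), engaged; cmd=(10.000, 12.000, 127.000°) → follower=(20.000, -41.000, -12.000°)
step 3: Δleader=(-25.000, -7.000, 18.000°), disengaged; cmd=(0,0,0) → follower holds at (20.000, -41.000, -12.000°)
step 4: Δleader=(-25.000, 12.000, -44.000°), disengaged; cmd=(0,0,0) → follower holds at (20.000, -41.000, -12.000°)
step 5: Δleader=(4.000, 12.000, 15.000°), disengaged; cmd=(0,0,0) → follower holds at (20.000, -41.000, -12.000°)
step 6: Δleader=(12.000, -2.000, 39.000°), engaged; cmd=(26.000, -2.000, 118.000°) → follower=(46.000, -43.000, 106.000°)
step 7: Δleader=(3.000, -25.000, -9.000°), engaged; cmd=(8.000, -48.000, -26.000°) → follower=(54.000, -91.000, 80.000°)
step 8: Δleader=(-17.000, -5.000, 17.000°), engaged; cmd=(-32.000, -8.000, 52.000°) → follower=(22.000, -99.000, 132.000°)


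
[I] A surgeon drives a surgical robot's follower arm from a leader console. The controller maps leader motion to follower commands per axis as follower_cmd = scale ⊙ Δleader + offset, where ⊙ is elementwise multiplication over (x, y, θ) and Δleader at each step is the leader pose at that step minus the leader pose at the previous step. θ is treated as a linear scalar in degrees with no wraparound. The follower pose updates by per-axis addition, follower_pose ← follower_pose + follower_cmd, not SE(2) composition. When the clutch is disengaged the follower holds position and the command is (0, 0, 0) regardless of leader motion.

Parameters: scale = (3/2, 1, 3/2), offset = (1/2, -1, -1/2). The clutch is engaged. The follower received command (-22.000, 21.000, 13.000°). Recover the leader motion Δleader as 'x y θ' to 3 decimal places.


axis x: (-22.000 − 1/2) / (3/2) = -15.000
axis y: (21.000 − -1) / (1) = 22.000
axis θ: (13.000 − -1/2) / (3/2) = 9.000

-15.000 22.000 9.000


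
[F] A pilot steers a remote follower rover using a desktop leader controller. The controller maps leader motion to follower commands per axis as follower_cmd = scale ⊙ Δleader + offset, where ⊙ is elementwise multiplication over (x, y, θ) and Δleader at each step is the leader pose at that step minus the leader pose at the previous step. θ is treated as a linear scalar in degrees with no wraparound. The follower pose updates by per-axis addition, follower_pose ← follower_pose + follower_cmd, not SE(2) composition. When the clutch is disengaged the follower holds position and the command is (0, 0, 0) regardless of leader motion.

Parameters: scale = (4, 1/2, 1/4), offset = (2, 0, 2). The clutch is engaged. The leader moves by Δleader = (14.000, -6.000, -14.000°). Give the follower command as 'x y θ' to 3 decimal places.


58.000 -3.000 -1.500

axis x: 4·14.000 + 2 = 58.000
axis y: 1/2·-6.000 + 0 = -3.000
axis θ: 1/4·-14.000 + 2 = -1.500


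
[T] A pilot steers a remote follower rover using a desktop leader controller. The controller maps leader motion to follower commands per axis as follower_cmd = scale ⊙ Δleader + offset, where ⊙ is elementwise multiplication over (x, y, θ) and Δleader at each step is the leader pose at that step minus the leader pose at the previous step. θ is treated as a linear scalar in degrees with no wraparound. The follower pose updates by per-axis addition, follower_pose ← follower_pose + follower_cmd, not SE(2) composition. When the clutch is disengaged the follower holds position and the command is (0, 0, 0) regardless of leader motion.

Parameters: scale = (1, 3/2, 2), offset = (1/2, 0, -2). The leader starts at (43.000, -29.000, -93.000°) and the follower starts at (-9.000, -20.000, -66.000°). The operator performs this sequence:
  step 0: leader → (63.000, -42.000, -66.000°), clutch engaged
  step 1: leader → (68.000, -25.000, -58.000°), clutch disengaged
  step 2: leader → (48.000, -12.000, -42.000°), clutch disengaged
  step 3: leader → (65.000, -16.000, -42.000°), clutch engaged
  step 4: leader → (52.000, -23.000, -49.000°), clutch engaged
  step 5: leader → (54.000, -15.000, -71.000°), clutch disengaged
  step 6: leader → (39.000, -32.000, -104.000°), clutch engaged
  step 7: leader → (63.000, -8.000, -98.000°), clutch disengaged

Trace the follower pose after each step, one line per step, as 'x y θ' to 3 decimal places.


step 0: Δleader=(20.000, -13.000, 27.000°), engaged; cmd=(20.500, -19.500, 52.000°) → follower=(11.500, -39.500, -14.000°)
step 1: Δleader=(5.000, 17.000, 8.000°), disengaged; cmd=(0,0,0) → follower holds at (11.500, -39.500, -14.000°)
step 2: Δleader=(-20.000, 13.000, 16.000°), disengaged; cmd=(0,0,0) → follower holds at (11.500, -39.500, -14.000°)
step 3: Δleader=(17.000, -4.000, 0.000°), engaged; cmd=(17.500, -6.000, -2.000°) → follower=(29.000, -45.500, -16.000°)
step 4: Δleader=(-13.000, -7.000, -7.000°), engaged; cmd=(-12.500, -10.500, -16.000°) → follower=(16.500, -56.000, -32.000°)
step 5: Δleader=(2.000, 8.000, -22.000°), disengaged; cmd=(0,0,0) → follower holds at (16.500, -56.000, -32.000°)
step 6: Δleader=(-15.000, -17.000, -33.000°), engaged; cmd=(-14.500, -25.500, -68.000°) → follower=(2.000, -81.500, -100.000°)
step 7: Δleader=(24.000, 24.000, 6.000°), disengaged; cmd=(0,0,0) → follower holds at (2.000, -81.500, -100.000°)

11.500 -39.500 -14.000
11.500 -39.500 -14.000
11.500 -39.500 -14.000
29.000 -45.500 -16.000
16.500 -56.000 -32.000
16.500 -56.000 -32.000
2.000 -81.500 -100.000
2.000 -81.500 -100.000


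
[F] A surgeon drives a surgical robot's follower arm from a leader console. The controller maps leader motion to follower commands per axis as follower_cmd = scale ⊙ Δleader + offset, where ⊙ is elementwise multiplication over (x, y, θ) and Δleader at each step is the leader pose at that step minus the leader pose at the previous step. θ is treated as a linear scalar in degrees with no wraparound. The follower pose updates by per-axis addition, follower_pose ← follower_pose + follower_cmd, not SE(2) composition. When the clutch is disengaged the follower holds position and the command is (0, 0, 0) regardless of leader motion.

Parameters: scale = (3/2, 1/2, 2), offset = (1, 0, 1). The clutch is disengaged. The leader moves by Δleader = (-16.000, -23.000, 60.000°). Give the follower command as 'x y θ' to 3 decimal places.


clutch disengaged → follower holds; cmd = (0, 0, 0)

0.000 0.000 0.000


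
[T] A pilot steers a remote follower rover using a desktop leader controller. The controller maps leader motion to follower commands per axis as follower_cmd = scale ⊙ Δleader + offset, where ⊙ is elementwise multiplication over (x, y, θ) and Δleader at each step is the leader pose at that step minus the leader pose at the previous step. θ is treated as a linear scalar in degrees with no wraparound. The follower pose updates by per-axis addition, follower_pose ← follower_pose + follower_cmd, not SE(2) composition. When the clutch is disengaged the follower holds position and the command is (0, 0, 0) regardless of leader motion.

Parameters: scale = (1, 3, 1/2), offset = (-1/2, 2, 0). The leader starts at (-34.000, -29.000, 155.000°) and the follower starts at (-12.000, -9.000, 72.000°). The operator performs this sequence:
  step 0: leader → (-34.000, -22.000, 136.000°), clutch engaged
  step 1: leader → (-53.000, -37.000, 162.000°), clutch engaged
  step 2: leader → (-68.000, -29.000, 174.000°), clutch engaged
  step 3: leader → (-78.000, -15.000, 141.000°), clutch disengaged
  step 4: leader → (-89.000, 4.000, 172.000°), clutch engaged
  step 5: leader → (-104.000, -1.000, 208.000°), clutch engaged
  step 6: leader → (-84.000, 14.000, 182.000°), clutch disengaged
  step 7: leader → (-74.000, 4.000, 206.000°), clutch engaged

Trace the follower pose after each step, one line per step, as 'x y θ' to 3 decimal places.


-12.500 14.000 62.500
-32.000 -29.000 75.500
-47.500 -3.000 81.500
-47.500 -3.000 81.500
-59.000 56.000 97.000
-74.500 43.000 115.000
-74.500 43.000 115.000
-65.000 15.000 127.000

step 0: Δleader=(0.000, 7.000, -19.000°), engaged; cmd=(-0.500, 23.000, -9.500°) → follower=(-12.500, 14.000, 62.500°)
step 1: Δleader=(-19.000, -15.000, 26.000°), engaged; cmd=(-19.500, -43.000, 13.000°) → follower=(-32.000, -29.000, 75.500°)
step 2: Δleader=(-15.000, 8.000, 12.000°), engaged; cmd=(-15.500, 26.000, 6.000°) → follower=(-47.500, -3.000, 81.500°)
step 3: Δleader=(-10.000, 14.000, -33.000°), disengaged; cmd=(0,0,0) → follower holds at (-47.500, -3.000, 81.500°)
step 4: Δleader=(-11.000, 19.000, 31.000°), engaged; cmd=(-11.500, 59.000, 15.500°) → follower=(-59.000, 56.000, 97.000°)
step 5: Δleader=(-15.000, -5.000, 36.000°), engaged; cmd=(-15.500, -13.000, 18.000°) → follower=(-74.500, 43.000, 115.000°)
step 6: Δleader=(20.000, 15.000, -26.000°), disengaged; cmd=(0,0,0) → follower holds at (-74.500, 43.000, 115.000°)
step 7: Δleader=(10.000, -10.000, 24.000°), engaged; cmd=(9.500, -28.000, 12.000°) → follower=(-65.000, 15.000, 127.000°)


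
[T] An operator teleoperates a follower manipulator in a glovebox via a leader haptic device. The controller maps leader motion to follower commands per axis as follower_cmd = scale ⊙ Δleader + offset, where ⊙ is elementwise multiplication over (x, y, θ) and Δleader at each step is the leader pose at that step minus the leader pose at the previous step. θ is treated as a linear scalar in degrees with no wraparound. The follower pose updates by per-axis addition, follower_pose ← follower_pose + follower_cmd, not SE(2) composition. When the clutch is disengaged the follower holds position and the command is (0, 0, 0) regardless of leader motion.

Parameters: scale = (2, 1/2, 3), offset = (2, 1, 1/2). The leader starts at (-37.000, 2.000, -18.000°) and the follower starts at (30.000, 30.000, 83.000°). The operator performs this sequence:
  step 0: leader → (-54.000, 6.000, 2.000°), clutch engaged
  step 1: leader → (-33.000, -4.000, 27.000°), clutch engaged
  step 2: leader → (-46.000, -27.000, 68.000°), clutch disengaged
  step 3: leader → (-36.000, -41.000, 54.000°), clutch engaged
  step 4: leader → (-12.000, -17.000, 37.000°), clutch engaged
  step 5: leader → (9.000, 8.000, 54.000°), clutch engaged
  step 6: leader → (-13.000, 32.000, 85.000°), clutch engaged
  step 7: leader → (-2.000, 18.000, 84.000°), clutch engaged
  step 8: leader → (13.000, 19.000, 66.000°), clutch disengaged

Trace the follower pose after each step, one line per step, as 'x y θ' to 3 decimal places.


-2.000 33.000 143.500
42.000 29.000 219.000
42.000 29.000 219.000
64.000 23.000 177.500
114.000 36.000 127.000
158.000 49.500 178.500
116.000 62.500 272.000
140.000 56.500 269.500
140.000 56.500 269.500

step 0: Δleader=(-17.000, 4.000, 20.000°), engaged; cmd=(-32.000, 3.000, 60.500°) → follower=(-2.000, 33.000, 143.500°)
step 1: Δleader=(21.000, -10.000, 25.000°), engaged; cmd=(44.000, -4.000, 75.500°) → follower=(42.000, 29.000, 219.000°)
step 2: Δleader=(-13.000, -23.000, 41.000°), disengaged; cmd=(0,0,0) → follower holds at (42.000, 29.000, 219.000°)
step 3: Δleader=(10.000, -14.000, -14.000°), engaged; cmd=(22.000, -6.000, -41.500°) → follower=(64.000, 23.000, 177.500°)
step 4: Δleader=(24.000, 24.000, -17.000°), engaged; cmd=(50.000, 13.000, -50.500°) → follower=(114.000, 36.000, 127.000°)
step 5: Δleader=(21.000, 25.000, 17.000°), engaged; cmd=(44.000, 13.500, 51.500°) → follower=(158.000, 49.500, 178.500°)
step 6: Δleader=(-22.000, 24.000, 31.000°), engaged; cmd=(-42.000, 13.000, 93.500°) → follower=(116.000, 62.500, 272.000°)
step 7: Δleader=(11.000, -14.000, -1.000°), engaged; cmd=(24.000, -6.000, -2.500°) → follower=(140.000, 56.500, 269.500°)
step 8: Δleader=(15.000, 1.000, -18.000°), disengaged; cmd=(0,0,0) → follower holds at (140.000, 56.500, 269.500°)
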